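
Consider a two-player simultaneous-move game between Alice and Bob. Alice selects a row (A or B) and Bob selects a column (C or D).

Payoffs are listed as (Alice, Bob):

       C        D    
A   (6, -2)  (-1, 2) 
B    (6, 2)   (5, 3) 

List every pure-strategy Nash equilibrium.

(A, C): Bob prefers D (2 > -2) — not an equilibrium.
(A, D): Alice prefers B (5 > -1) — not an equilibrium.
(B, C): Bob prefers D (3 > 2) — not an equilibrium.
(B, D): Alice gets 5 ≥ -1 from A, and Bob gets 3 ≥ 2 from C — Nash equilibrium.

(B, D)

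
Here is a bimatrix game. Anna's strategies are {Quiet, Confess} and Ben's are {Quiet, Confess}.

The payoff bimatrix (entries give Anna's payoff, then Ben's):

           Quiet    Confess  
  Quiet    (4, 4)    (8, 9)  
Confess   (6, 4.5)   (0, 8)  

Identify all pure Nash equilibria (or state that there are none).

(Quiet, Confess)

(Quiet, Quiet): Anna prefers Confess (6 > 4); Ben prefers Confess (9 > 4) — not an equilibrium.
(Quiet, Confess): Anna gets 8 ≥ 0 from Confess, and Ben gets 9 ≥ 4 from Quiet — Nash equilibrium.
(Confess, Quiet): Ben prefers Confess (8 > 4.5) — not an equilibrium.
(Confess, Confess): Anna prefers Quiet (8 > 0) — not an equilibrium.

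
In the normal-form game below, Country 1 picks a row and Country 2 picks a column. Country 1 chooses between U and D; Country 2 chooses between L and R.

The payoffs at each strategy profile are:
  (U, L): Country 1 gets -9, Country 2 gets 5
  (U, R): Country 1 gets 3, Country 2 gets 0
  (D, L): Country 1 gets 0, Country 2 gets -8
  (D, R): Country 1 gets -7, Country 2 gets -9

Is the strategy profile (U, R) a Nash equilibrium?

No

At (U, R), Country 1 earns 3; switching to D would give -7, so Country 1 has no profitable deviation.
Country 2 earns 0; switching to L would give 5, so Country 2 would deviate.
Since at least one player can profitably deviate, this is not a Nash equilibrium.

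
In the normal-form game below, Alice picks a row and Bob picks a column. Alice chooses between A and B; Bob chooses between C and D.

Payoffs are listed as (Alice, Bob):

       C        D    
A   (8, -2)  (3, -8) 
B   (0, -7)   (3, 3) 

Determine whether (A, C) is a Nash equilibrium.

At (A, C), Alice earns 8; switching to B would give 0, so Alice has no profitable deviation.
Bob earns -2; switching to D would give -8, so Bob has no profitable deviation.
Neither player can gain by a unilateral deviation, so this profile is a Nash equilibrium.

Yes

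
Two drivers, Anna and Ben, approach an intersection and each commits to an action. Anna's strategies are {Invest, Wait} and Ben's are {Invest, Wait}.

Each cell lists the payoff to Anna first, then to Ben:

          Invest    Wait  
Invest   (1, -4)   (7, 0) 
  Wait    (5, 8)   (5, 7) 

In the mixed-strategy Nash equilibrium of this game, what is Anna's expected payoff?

5

First find y, the probability Ben plays Invest, from Anna's indifference between Invest and Wait: y + 7(1−y) = 5y + 5(1−y), giving y = 1/3.
Since Anna is indifferent in equilibrium, Anna's expected payoff equals the payoff from either row against (1/3, 2/3). Using Invest: (1/3) + 7(2/3) = 5.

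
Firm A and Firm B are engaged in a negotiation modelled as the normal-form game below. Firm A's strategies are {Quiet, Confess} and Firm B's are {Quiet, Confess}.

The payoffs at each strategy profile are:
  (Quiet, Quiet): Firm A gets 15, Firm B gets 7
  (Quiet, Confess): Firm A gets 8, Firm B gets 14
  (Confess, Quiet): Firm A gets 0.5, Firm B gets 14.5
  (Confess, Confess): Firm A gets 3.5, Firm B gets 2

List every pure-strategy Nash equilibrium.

(Quiet, Confess)

(Quiet, Quiet): Firm B prefers Confess (14 > 7) — not an equilibrium.
(Quiet, Confess): Firm A gets 8 ≥ 3.5 from Confess, and Firm B gets 14 ≥ 7 from Quiet — Nash equilibrium.
(Confess, Quiet): Firm A prefers Quiet (15 > 0.5) — not an equilibrium.
(Confess, Confess): Firm A prefers Quiet (8 > 3.5); Firm B prefers Quiet (14.5 > 2) — not an equilibrium.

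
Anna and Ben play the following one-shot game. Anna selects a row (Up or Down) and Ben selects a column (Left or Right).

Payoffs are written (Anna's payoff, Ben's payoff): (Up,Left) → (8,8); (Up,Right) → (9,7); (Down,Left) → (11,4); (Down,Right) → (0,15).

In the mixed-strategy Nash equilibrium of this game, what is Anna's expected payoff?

First find q, the probability Ben plays Left, from Anna's indifference between Up and Down: 8q + 9(1−q) = 11q, giving q = 3/4.
Since Anna is indifferent in equilibrium, Anna's expected payoff equals the payoff from either row against (3/4, 1/4). Using Up: 8(3/4) + 9(1/4) = 33/4.

33/4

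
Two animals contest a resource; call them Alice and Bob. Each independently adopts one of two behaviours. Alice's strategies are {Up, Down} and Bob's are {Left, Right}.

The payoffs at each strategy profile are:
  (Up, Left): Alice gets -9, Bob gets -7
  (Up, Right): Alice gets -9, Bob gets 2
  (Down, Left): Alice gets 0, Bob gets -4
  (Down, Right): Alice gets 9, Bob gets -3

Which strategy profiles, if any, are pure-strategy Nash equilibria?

(Up, Left): Alice prefers Down (0 > -9); Bob prefers Right (2 > -7) — not an equilibrium.
(Up, Right): Alice prefers Down (9 > -9) — not an equilibrium.
(Down, Left): Bob prefers Right (-3 > -4) — not an equilibrium.
(Down, Right): Alice gets 9 ≥ -9 from Up, and Bob gets -3 ≥ -4 from Left — Nash equilibrium.

(Down, Right)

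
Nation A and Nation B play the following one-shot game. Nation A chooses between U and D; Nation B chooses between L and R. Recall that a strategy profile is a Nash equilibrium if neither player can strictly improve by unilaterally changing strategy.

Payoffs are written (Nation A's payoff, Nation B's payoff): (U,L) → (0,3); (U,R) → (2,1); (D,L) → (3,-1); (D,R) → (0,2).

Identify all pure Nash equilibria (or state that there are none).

(U, L): Nation A prefers D (3 > 0) — not an equilibrium.
(U, R): Nation B prefers L (3 > 1) — not an equilibrium.
(D, L): Nation B prefers R (2 > -1) — not an equilibrium.
(D, R): Nation A prefers U (2 > 0) — not an equilibrium.

none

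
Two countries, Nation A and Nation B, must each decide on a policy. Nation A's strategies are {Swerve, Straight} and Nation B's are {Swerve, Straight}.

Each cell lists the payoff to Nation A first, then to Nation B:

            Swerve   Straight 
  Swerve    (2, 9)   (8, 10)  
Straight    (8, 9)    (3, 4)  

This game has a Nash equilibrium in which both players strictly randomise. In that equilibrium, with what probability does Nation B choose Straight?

6/11

Let q be the probability that Nation B plays Swerve. In a completely mixed equilibrium, Nation A must be indifferent between Swerve and Straight.
Nation A's expected payoff from Swerve is 2q + 8(1−q); from Straight it is 8q + 3(1−q).
Setting these equal: −6q + 8 = 5q + 3, so q = 5/11.
Therefore Nation B plays Straight with probability 1 − 5/11 = 6/11.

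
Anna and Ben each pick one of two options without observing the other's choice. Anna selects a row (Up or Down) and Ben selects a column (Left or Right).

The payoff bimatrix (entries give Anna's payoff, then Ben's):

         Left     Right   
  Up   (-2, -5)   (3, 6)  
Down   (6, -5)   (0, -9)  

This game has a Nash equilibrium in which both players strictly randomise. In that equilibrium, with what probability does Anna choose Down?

11/15

Let x be the probability that Anna plays Up. In a completely mixed equilibrium, Ben must be indifferent between Left and Right.
Ben's expected payoff from Left is −5x − 5(1−x); from Right it is 6x − 9(1−x).
Setting these equal: -5 = 15x − 9, so x = 4/15.
Therefore Anna plays Down with probability 1 − 4/15 = 11/15.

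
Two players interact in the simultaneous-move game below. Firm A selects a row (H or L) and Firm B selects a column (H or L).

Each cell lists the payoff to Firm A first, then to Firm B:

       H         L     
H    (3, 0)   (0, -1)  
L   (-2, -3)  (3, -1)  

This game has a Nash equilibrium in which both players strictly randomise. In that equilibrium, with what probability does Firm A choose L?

Let p be the probability that Firm A plays H. In a completely mixed equilibrium, Firm B must be indifferent between H and L.
Firm B's expected payoff from H is −3(1−p); from L it is −p − (1−p).
Setting these equal: 3p − 3 = -1, so p = 2/3.
Therefore Firm A plays L with probability 1 − 2/3 = 1/3.

1/3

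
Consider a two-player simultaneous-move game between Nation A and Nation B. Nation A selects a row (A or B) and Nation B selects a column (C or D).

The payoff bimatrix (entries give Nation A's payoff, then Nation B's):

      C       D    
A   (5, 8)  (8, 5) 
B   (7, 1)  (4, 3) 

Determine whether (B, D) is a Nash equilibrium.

At (B, D), Nation A earns 4; switching to A would give 8, so Nation A would deviate.
Nation B earns 3; switching to C would give 1, so Nation B has no profitable deviation.
Since at least one player can profitably deviate, this is not a Nash equilibrium.

No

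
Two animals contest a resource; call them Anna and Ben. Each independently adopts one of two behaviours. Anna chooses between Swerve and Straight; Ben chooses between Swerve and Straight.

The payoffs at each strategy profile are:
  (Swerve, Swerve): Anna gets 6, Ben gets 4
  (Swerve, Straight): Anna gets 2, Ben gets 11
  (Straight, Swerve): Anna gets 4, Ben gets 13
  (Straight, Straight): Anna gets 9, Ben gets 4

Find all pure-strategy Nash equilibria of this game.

(Swerve, Swerve): Ben prefers Straight (11 > 4) — not an equilibrium.
(Swerve, Straight): Anna prefers Straight (9 > 2) — not an equilibrium.
(Straight, Swerve): Anna prefers Swerve (6 > 4) — not an equilibrium.
(Straight, Straight): Ben prefers Swerve (13 > 4) — not an equilibrium.

none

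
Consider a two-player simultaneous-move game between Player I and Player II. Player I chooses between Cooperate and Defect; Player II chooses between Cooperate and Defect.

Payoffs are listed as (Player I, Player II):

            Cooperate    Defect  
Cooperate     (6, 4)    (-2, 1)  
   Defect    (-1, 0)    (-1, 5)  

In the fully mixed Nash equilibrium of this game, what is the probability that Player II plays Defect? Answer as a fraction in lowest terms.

Let c be the probability that Player II plays Cooperate. In a completely mixed equilibrium, Player I must be indifferent between Cooperate and Defect.
Player I's expected payoff from Cooperate is 6c − 2(1−c); from Defect it is −c − (1−c).
Setting these equal: 8c − 2 = -1, so c = 1/8.
Therefore Player II plays Defect with probability 1 − 1/8 = 7/8.

7/8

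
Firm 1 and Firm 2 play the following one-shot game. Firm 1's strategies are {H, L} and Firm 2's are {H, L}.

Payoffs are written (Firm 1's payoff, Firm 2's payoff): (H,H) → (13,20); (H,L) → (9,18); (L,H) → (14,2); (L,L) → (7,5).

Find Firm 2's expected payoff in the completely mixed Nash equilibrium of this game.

First find p, the probability Firm 1 plays H, from Firm 2's indifference between H and L: 20p + 2(1−p) = 18p + 5(1−p), giving p = 3/5.
Since Firm 2 is indifferent in equilibrium, Firm 2's expected payoff equals the payoff from either column against (3/5, 2/5). Using H: 20(3/5) + 2(2/5) = 64/5.

64/5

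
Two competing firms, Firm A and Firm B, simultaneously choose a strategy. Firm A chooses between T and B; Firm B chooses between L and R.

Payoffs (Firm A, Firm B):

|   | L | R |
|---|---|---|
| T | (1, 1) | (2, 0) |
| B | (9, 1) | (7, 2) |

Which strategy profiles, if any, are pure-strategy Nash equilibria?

(T, L): Firm A prefers B (9 > 1) — not an equilibrium.
(T, R): Firm A prefers B (7 > 2); Firm B prefers L (1 > 0) — not an equilibrium.
(B, L): Firm B prefers R (2 > 1) — not an equilibrium.
(B, R): Firm A gets 7 ≥ 2 from T, and Firm B gets 2 ≥ 1 from L — Nash equilibrium.

(B, R)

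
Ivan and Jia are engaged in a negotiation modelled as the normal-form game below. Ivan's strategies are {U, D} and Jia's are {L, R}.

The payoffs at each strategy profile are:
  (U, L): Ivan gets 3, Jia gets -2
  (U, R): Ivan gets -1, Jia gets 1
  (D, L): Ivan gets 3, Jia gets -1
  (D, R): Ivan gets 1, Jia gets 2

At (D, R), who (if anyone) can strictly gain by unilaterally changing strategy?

Neither

Ivan at (D, R) earns 1; deviating to U yields -1 — not better.
Jia earns 2; deviating to L yields -1 — not better.
Neither player can strictly improve; the profile is a Nash equilibrium.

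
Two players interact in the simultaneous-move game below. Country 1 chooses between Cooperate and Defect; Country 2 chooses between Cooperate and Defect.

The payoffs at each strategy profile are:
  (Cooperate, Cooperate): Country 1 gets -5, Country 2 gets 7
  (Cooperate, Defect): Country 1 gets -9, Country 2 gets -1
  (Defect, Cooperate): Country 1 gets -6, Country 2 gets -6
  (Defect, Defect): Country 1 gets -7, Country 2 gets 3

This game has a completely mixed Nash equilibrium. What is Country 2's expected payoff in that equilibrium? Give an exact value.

15/17

First find x, the probability Country 1 plays Cooperate, from Country 2's indifference between Cooperate and Defect: 7x − 6(1−x) = −x + 3(1−x), giving x = 9/17.
Since Country 2 is indifferent in equilibrium, Country 2's expected payoff equals the payoff from either column against (9/17, 8/17). Using Cooperate: 7(9/17) − 6(8/17) = 15/17.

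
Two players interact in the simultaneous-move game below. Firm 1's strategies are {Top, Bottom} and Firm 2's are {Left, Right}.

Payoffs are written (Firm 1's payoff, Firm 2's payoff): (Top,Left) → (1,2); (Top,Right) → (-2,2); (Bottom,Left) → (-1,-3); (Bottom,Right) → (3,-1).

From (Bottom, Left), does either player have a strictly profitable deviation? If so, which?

Firm 1 at (Bottom, Left) earns -1; deviating to Top yields 1 — a strict improvement.
Firm 2 earns -3; deviating to Right yields -1 — a strict improvement.
Both Firm 1 and Firm 2 have strictly profitable deviations.

Both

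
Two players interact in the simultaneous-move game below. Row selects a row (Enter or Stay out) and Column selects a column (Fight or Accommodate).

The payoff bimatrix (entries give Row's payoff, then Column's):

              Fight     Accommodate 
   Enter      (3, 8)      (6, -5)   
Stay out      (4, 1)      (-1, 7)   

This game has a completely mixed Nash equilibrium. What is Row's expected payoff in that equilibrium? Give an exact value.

27/8

First find q, the probability Column plays Fight, from Row's indifference between Enter and Stay out: 3q + 6(1−q) = 4q − (1−q), giving q = 7/8.
Since Row is indifferent in equilibrium, Row's expected payoff equals the payoff from either row against (7/8, 1/8). Using Enter: 3(7/8) + 6(1/8) = 27/8.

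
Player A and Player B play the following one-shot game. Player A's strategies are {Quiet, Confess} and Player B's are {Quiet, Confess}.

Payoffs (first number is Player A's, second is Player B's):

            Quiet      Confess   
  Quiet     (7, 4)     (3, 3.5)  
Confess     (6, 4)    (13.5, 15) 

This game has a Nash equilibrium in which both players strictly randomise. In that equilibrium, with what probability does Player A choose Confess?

Let r be the probability that Player A plays Quiet. In a completely mixed equilibrium, Player B must be indifferent between Quiet and Confess.
Player B's expected payoff from Quiet is 4r + 4(1−r); from Confess it is 3.5r + 15(1−r).
Setting these equal: 4 = −11.5r + 15, so r = 22/23.
Therefore Player A plays Confess with probability 1 − 22/23 = 1/23.

1/23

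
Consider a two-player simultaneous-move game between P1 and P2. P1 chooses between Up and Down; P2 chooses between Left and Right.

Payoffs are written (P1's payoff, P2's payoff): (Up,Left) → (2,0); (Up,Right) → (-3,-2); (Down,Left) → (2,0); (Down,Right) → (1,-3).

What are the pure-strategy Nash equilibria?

(Up, Left) and (Down, Left)

(Up, Left): P1 gets 2 ≥ 2 from Down, and P2 gets 0 ≥ -2 from Right — Nash equilibrium.
(Up, Right): P1 prefers Down (1 > -3); P2 prefers Left (0 > -2) — not an equilibrium.
(Down, Left): P1 gets 2 ≥ 2 from Up, and P2 gets 0 ≥ -3 from Right — Nash equilibrium.
(Down, Right): P2 prefers Left (0 > -3) — not an equilibrium.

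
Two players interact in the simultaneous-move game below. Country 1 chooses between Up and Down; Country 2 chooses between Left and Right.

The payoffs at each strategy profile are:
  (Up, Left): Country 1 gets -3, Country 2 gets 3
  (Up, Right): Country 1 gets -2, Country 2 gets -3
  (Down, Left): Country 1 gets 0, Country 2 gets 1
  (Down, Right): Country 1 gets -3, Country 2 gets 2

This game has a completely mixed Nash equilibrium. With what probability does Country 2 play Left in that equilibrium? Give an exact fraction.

Let y be the probability that Country 2 plays Left. In a completely mixed equilibrium, Country 1 must be indifferent between Up and Down.
Country 1's expected payoff from Up is −3y − 2(1−y); from Down it is −3(1−y).
Setting these equal: −y − 2 = 3y − 3, so y = 1/4.

1/4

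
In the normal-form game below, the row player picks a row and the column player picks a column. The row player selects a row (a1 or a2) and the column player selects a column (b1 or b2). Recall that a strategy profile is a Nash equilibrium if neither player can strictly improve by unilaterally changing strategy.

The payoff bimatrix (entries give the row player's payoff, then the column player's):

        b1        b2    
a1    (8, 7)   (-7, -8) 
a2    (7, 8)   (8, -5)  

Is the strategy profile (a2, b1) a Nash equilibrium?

At (a2, b1), the row player earns 7; switching to a1 would give 8, so the row player would deviate.
The column player earns 8; switching to b2 would give -5, so the column player has no profitable deviation.
Since at least one player can profitably deviate, this is not a Nash equilibrium.

No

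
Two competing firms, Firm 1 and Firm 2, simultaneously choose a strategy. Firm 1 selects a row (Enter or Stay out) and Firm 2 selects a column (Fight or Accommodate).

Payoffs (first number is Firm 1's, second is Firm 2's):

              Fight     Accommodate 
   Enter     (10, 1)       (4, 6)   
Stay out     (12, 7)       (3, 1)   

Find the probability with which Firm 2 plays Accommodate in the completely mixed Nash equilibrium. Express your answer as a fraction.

2/3

Let q be the probability that Firm 2 plays Fight. In a completely mixed equilibrium, Firm 1 must be indifferent between Enter and Stay out.
Firm 1's expected payoff from Enter is 10q + 4(1−q); from Stay out it is 12q + 3(1−q).
Setting these equal: 6q + 4 = 9q + 3, so q = 1/3.
Therefore Firm 2 plays Accommodate with probability 1 − 1/3 = 2/3.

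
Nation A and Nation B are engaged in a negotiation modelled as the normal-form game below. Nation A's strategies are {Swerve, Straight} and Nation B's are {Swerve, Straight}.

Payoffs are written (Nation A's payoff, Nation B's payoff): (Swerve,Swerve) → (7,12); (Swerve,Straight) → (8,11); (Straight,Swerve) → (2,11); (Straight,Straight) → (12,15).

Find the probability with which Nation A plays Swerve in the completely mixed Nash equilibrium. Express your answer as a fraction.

4/5

Let x be the probability that Nation A plays Swerve. In a completely mixed equilibrium, Nation B must be indifferent between Swerve and Straight.
Nation B's expected payoff from Swerve is 12x + 11(1−x); from Straight it is 11x + 15(1−x).
Setting these equal: x + 11 = −4x + 15, so x = 4/5.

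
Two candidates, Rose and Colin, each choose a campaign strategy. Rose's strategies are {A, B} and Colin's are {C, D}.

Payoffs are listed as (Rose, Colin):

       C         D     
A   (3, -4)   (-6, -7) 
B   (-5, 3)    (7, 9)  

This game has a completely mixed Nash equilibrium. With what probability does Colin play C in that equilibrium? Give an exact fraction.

13/21

Let y be the probability that Colin plays C. In a completely mixed equilibrium, Rose must be indifferent between A and B.
Rose's expected payoff from A is 3y − 6(1−y); from B it is −5y + 7(1−y).
Setting these equal: 9y − 6 = −12y + 7, so y = 13/21.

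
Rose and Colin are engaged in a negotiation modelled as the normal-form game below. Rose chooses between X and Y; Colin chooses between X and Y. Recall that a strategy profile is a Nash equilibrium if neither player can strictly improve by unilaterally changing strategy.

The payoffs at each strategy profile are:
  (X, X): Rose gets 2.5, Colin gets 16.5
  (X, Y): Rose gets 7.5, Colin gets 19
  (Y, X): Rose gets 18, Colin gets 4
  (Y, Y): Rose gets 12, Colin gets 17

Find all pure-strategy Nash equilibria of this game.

(Y, Y)

(X, X): Rose prefers Y (18 > 2.5); Colin prefers Y (19 > 16.5) — not an equilibrium.
(X, Y): Rose prefers Y (12 > 7.5) — not an equilibrium.
(Y, X): Colin prefers Y (17 > 4) — not an equilibrium.
(Y, Y): Rose gets 12 ≥ 7.5 from X, and Colin gets 17 ≥ 4 from X — Nash equilibrium.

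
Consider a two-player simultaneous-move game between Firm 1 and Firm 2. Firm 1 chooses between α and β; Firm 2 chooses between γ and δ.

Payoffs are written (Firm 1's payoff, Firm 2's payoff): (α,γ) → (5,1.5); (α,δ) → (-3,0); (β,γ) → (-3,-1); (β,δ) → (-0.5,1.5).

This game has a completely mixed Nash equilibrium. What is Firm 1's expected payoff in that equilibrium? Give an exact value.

-23/21

First find q, the probability Firm 2 plays γ, from Firm 1's indifference between α and β: 5q − 3(1−q) = −3q − 0.5(1−q), giving q = 5/21.
Since Firm 1 is indifferent in equilibrium, Firm 1's expected payoff equals the payoff from either row against (5/21, 16/21). Using α: 5(5/21) − 3(16/21) = -23/21.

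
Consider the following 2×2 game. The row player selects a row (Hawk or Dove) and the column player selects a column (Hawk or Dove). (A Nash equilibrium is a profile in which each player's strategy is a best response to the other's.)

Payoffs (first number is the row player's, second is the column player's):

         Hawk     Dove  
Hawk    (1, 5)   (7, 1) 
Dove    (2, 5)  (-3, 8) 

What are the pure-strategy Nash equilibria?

(Hawk, Hawk): the row player prefers Dove (2 > 1) — not an equilibrium.
(Hawk, Dove): the column player prefers Hawk (5 > 1) — not an equilibrium.
(Dove, Hawk): the column player prefers Dove (8 > 5) — not an equilibrium.
(Dove, Dove): the row player prefers Hawk (7 > -3) — not an equilibrium.

none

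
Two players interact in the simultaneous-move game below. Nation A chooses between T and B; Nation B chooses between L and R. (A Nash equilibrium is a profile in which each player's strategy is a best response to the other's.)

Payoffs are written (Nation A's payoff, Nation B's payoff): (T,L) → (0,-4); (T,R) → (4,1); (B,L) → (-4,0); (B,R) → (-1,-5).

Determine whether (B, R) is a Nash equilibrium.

No

At (B, R), Nation A earns -1; switching to T would give 4, so Nation A would deviate.
Nation B earns -5; switching to L would give 0, so Nation B would deviate.
Since at least one player can profitably deviate, this is not a Nash equilibrium.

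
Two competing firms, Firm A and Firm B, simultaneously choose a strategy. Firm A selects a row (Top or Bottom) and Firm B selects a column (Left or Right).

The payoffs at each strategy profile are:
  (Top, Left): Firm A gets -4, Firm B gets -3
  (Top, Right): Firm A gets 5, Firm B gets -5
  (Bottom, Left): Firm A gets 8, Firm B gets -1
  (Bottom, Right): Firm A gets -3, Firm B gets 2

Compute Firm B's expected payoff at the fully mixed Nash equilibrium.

-11/5

First find x, the probability Firm A plays Top, from Firm B's indifference between Left and Right: −3x − (1−x) = −5x + 2(1−x), giving x = 3/5.
Since Firm B is indifferent in equilibrium, Firm B's expected payoff equals the payoff from either column against (3/5, 2/5). Using Left: −3(3/5) − (2/5) = -11/5.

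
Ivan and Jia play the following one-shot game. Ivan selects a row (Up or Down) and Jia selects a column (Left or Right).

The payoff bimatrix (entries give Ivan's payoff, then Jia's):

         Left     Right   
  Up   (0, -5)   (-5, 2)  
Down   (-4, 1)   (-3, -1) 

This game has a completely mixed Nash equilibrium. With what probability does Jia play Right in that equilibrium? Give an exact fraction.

Let q be the probability that Jia plays Left. In a completely mixed equilibrium, Ivan must be indifferent between Up and Down.
Ivan's expected payoff from Up is −5(1−q); from Down it is −4q − 3(1−q).
Setting these equal: 5q − 5 = −q − 3, so q = 1/3.
Therefore Jia plays Right with probability 1 − 1/3 = 2/3.

2/3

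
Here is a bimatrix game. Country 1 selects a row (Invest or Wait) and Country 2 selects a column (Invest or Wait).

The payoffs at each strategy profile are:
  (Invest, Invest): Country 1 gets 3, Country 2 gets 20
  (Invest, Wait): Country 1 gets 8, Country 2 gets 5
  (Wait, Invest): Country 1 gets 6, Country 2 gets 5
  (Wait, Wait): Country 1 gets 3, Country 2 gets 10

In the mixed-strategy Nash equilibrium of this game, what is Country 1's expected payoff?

39/8

First find q, the probability Country 2 plays Invest, from Country 1's indifference between Invest and Wait: 3q + 8(1−q) = 6q + 3(1−q), giving q = 5/8.
Since Country 1 is indifferent in equilibrium, Country 1's expected payoff equals the payoff from either row against (5/8, 3/8). Using Invest: 3(5/8) + 8(3/8) = 39/8.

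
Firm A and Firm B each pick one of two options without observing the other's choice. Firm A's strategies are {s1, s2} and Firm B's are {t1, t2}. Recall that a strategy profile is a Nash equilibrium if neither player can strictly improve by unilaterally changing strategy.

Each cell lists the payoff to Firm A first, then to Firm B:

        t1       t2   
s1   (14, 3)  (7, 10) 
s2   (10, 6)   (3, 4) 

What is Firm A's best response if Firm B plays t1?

Against t1, Firm A earns 14 from s1 and 10 from s2.
So s1 is the best response.

s1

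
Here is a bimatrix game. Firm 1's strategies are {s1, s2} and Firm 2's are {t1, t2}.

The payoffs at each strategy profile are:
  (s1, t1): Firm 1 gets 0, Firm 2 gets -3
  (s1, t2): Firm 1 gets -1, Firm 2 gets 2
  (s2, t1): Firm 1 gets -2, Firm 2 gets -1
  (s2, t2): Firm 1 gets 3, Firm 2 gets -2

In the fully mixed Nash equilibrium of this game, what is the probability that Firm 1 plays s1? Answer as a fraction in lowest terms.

Let r be the probability that Firm 1 plays s1. In a completely mixed equilibrium, Firm 2 must be indifferent between t1 and t2.
Firm 2's expected payoff from t1 is −3r − (1−r); from t2 it is 2r − 2(1−r).
Setting these equal: −2r − 1 = 4r − 2, so r = 1/6.

1/6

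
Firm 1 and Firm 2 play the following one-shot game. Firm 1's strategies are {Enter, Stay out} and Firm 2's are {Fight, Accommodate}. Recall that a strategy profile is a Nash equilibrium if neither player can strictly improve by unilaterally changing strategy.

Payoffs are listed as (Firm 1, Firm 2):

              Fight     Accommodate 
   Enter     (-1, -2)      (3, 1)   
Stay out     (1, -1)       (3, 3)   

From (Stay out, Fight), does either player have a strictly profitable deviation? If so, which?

Firm 1 at (Stay out, Fight) earns 1; deviating to Enter yields -1 — not better.
Firm 2 earns -1; deviating to Accommodate yields 3 — a strict improvement.
Only Firm 2 has a strictly profitable deviation.

Firm 2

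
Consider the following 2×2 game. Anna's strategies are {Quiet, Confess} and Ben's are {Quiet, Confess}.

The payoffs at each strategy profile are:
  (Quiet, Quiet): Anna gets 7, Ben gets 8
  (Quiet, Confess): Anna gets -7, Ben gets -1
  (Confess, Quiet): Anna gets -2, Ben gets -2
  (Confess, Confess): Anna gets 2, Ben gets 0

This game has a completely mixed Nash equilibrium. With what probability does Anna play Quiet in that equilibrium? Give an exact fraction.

2/11

Let x be the probability that Anna plays Quiet. In a completely mixed equilibrium, Ben must be indifferent between Quiet and Confess.
Ben's expected payoff from Quiet is 8x − 2(1−x); from Confess it is −x.
Setting these equal: 10x − 2 = −x, so x = 2/11.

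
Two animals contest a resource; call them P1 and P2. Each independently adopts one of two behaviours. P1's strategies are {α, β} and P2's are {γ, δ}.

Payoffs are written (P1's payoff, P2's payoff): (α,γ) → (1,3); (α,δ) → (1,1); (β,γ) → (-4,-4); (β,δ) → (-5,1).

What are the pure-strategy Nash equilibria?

(α, γ)

(α, γ): P1 gets 1 ≥ -4 from β, and P2 gets 3 ≥ 1 from δ — Nash equilibrium.
(α, δ): P2 prefers γ (3 > 1) — not an equilibrium.
(β, γ): P1 prefers α (1 > -4); P2 prefers δ (1 > -4) — not an equilibrium.
(β, δ): P1 prefers α (1 > -5) — not an equilibrium.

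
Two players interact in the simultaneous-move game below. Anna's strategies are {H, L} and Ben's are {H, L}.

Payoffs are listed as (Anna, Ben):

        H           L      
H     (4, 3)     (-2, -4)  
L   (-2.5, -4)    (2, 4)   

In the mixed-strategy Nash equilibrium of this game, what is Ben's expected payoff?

First find p, the probability Anna plays H, from Ben's indifference between H and L: 3p − 4(1−p) = −4p + 4(1−p), giving p = 8/15.
Since Ben is indifferent in equilibrium, Ben's expected payoff equals the payoff from either column against (8/15, 7/15). Using H: 3(8/15) − 4(7/15) = -4/15.

-4/15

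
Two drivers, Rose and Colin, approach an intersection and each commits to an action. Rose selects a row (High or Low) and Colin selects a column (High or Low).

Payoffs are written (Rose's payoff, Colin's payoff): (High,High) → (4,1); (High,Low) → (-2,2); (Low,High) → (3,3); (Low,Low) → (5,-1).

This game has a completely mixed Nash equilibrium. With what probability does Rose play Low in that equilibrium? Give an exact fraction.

Let x be the probability that Rose plays High. In a completely mixed equilibrium, Colin must be indifferent between High and Low.
Colin's expected payoff from High is x + 3(1−x); from Low it is 2x − (1−x).
Setting these equal: −2x + 3 = 3x − 1, so x = 4/5.
Therefore Rose plays Low with probability 1 − 4/5 = 1/5.

1/5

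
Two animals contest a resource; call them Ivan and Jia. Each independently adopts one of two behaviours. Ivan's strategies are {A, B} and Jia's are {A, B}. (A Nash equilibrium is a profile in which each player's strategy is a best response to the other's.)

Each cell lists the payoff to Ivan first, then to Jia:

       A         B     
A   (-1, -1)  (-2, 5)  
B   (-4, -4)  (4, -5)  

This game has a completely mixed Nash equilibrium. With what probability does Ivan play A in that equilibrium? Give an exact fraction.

Let x be the probability that Ivan plays A. In a completely mixed equilibrium, Jia must be indifferent between A and B.
Jia's expected payoff from A is −x − 4(1−x); from B it is 5x − 5(1−x).
Setting these equal: 3x − 4 = 10x − 5, so x = 1/7.

1/7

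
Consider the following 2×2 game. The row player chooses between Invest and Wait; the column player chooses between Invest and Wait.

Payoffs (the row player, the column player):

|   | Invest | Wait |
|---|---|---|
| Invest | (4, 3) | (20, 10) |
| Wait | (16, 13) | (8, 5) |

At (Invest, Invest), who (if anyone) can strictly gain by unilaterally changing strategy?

The row player at (Invest, Invest) earns 4; deviating to Wait yields 16 — a strict improvement.
The column player earns 3; deviating to Wait yields 10 — a strict improvement.
Both the row player and the column player have strictly profitable deviations.

Both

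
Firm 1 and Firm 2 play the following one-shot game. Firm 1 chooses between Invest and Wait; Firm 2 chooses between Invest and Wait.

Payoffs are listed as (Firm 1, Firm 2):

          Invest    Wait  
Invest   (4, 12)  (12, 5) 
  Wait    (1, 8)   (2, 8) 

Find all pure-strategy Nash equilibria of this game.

(Invest, Invest): Firm 1 gets 4 ≥ 1 from Wait, and Firm 2 gets 12 ≥ 5 from Wait — Nash equilibrium.
(Invest, Wait): Firm 2 prefers Invest (12 > 5) — not an equilibrium.
(Wait, Invest): Firm 1 prefers Invest (4 > 1) — not an equilibrium.
(Wait, Wait): Firm 1 prefers Invest (12 > 2) — not an equilibrium.

(Invest, Invest)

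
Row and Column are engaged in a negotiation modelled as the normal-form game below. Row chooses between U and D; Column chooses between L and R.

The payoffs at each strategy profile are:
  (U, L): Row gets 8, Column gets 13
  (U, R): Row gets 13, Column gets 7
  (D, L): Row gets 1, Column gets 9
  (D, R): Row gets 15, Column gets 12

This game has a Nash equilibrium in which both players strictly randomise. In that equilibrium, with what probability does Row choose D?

2/3

Let r be the probability that Row plays U. In a completely mixed equilibrium, Column must be indifferent between L and R.
Column's expected payoff from L is 13r + 9(1−r); from R it is 7r + 12(1−r).
Setting these equal: 4r + 9 = −5r + 12, so r = 1/3.
Therefore Row plays D with probability 1 − 1/3 = 2/3.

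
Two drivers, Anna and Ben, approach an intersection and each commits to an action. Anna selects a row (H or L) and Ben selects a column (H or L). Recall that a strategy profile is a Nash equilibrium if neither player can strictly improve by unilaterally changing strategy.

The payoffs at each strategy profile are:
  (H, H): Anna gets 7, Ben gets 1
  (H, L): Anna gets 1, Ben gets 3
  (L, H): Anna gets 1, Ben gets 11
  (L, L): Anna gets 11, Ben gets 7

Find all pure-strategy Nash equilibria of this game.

(H, H): Ben prefers L (3 > 1) — not an equilibrium.
(H, L): Anna prefers L (11 > 1) — not an equilibrium.
(L, H): Anna prefers H (7 > 1) — not an equilibrium.
(L, L): Ben prefers H (11 > 7) — not an equilibrium.

none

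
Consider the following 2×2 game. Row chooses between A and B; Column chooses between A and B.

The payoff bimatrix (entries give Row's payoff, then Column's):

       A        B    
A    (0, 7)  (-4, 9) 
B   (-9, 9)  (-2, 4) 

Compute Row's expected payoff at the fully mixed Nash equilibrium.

-36/11

First find q, the probability Column plays A, from Row's indifference between A and B: −4(1−q) = −9q − 2(1−q), giving q = 2/11.
Since Row is indifferent in equilibrium, Row's expected payoff equals the payoff from either row against (2/11, 9/11). Using A: −4(9/11) = -36/11.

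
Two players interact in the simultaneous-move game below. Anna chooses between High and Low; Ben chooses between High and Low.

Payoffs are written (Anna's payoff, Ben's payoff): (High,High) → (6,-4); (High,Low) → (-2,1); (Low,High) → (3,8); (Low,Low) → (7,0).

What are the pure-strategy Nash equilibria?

none

(High, High): Ben prefers Low (1 > -4) — not an equilibrium.
(High, Low): Anna prefers Low (7 > -2) — not an equilibrium.
(Low, High): Anna prefers High (6 > 3) — not an equilibrium.
(Low, Low): Ben prefers High (8 > 0) — not an equilibrium.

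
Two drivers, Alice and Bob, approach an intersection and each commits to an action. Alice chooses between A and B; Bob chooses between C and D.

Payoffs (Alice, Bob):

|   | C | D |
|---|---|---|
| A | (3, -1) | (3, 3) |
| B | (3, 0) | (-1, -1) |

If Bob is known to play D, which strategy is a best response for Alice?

Against D, Alice earns 3 from A and -1 from B.
So A is the best response.

A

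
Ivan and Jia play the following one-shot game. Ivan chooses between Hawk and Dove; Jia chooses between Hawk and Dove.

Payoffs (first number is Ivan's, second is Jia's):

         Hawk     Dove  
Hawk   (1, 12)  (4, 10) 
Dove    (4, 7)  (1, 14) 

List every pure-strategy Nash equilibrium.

none

(Hawk, Hawk): Ivan prefers Dove (4 > 1) — not an equilibrium.
(Hawk, Dove): Jia prefers Hawk (12 > 10) — not an equilibrium.
(Dove, Hawk): Jia prefers Dove (14 > 7) — not an equilibrium.
(Dove, Dove): Ivan prefers Hawk (4 > 1) — not an equilibrium.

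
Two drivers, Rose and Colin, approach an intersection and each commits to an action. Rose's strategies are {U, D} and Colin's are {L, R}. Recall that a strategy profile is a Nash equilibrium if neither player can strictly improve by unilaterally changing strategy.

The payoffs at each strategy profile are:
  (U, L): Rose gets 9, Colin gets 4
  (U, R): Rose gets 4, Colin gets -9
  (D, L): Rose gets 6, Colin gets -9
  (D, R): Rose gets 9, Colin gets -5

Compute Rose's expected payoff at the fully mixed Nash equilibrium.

First find q, the probability Colin plays L, from Rose's indifference between U and D: 9q + 4(1−q) = 6q + 9(1−q), giving q = 5/8.
Since Rose is indifferent in equilibrium, Rose's expected payoff equals the payoff from either row against (5/8, 3/8). Using U: 9(5/8) + 4(3/8) = 57/8.

57/8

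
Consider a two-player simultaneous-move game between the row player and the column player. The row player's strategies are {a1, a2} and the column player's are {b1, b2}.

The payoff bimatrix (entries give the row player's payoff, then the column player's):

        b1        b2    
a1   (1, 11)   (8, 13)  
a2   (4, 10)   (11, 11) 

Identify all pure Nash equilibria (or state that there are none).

(a2, b2)

(a1, b1): the row player prefers a2 (4 > 1); the column player prefers b2 (13 > 11) — not an equilibrium.
(a1, b2): the row player prefers a2 (11 > 8) — not an equilibrium.
(a2, b1): the column player prefers b2 (11 > 10) — not an equilibrium.
(a2, b2): the row player gets 11 ≥ 8 from a1, and the column player gets 11 ≥ 10 from b1 — Nash equilibrium.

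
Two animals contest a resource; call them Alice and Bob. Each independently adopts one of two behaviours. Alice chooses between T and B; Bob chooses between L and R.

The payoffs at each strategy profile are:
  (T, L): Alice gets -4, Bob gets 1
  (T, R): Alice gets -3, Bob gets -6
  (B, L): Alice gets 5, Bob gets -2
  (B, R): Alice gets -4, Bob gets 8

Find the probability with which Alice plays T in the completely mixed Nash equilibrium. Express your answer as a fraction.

10/17

Let r be the probability that Alice plays T. In a completely mixed equilibrium, Bob must be indifferent between L and R.
Bob's expected payoff from L is r − 2(1−r); from R it is −6r + 8(1−r).
Setting these equal: 3r − 2 = −14r + 8, so r = 10/17.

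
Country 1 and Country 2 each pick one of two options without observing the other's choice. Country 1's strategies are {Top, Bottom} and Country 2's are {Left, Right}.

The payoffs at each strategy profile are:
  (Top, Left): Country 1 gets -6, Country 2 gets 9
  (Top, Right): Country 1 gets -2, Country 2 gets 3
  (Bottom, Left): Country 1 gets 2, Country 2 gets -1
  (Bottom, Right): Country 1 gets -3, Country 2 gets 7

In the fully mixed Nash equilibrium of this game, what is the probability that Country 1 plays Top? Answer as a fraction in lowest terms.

Let p be the probability that Country 1 plays Top. In a completely mixed equilibrium, Country 2 must be indifferent between Left and Right.
Country 2's expected payoff from Left is 9p − (1−p); from Right it is 3p + 7(1−p).
Setting these equal: 10p − 1 = −4p + 7, so p = 4/7.

4/7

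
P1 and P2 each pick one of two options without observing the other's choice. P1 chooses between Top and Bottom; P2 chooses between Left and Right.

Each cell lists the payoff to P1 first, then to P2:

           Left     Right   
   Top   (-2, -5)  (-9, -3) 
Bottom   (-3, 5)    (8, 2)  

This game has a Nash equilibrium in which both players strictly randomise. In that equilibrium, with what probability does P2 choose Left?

Let y be the probability that P2 plays Left. In a completely mixed equilibrium, P1 must be indifferent between Top and Bottom.
P1's expected payoff from Top is −2y − 9(1−y); from Bottom it is −3y + 8(1−y).
Setting these equal: 7y − 9 = −11y + 8, so y = 17/18.

17/18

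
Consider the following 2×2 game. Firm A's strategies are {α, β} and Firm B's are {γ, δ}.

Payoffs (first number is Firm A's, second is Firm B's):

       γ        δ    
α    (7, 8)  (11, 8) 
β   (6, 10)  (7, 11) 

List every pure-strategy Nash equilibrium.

(α, γ) and (α, δ)

(α, γ): Firm A gets 7 ≥ 6 from β, and Firm B gets 8 ≥ 8 from δ — Nash equilibrium.
(α, δ): Firm A gets 11 ≥ 7 from β, and Firm B gets 8 ≥ 8 from γ — Nash equilibrium.
(β, γ): Firm A prefers α (7 > 6); Firm B prefers δ (11 > 10) — not an equilibrium.
(β, δ): Firm A prefers α (11 > 7) — not an equilibrium.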